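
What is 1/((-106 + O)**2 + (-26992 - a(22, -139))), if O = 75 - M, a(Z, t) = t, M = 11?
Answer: -1/25089 ≈ -3.9858e-5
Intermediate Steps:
O = 64 (O = 75 - 1*11 = 75 - 11 = 64)
1/((-106 + O)**2 + (-26992 - a(22, -139))) = 1/((-106 + 64)**2 + (-26992 - 1*(-139))) = 1/((-42)**2 + (-26992 + 139)) = 1/(1764 - 26853) = 1/(-25089) = -1/25089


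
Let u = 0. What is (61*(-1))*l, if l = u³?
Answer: 0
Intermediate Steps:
l = 0 (l = 0³ = 0)
(61*(-1))*l = (61*(-1))*0 = -61*0 = 0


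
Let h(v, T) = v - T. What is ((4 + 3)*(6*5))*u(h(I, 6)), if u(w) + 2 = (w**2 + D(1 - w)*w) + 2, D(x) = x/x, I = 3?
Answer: 1260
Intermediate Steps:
D(x) = 1
u(w) = w + w**2 (u(w) = -2 + ((w**2 + 1*w) + 2) = -2 + ((w**2 + w) + 2) = -2 + ((w + w**2) + 2) = -2 + (2 + w + w**2) = w + w**2)
((4 + 3)*(6*5))*u(h(I, 6)) = ((4 + 3)*(6*5))*((3 - 1*6)*(1 + (3 - 1*6))) = (7*30)*((3 - 6)*(1 + (3 - 6))) = 210*(-3*(1 - 3)) = 210*(-3*(-2)) = 210*6 = 1260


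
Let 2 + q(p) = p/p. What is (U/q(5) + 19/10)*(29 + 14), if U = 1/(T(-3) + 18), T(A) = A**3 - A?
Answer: 1333/15 ≈ 88.867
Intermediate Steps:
q(p) = -1 (q(p) = -2 + p/p = -2 + 1 = -1)
U = -1/6 (U = 1/(((-3)**3 - 1*(-3)) + 18) = 1/((-27 + 3) + 18) = 1/(-24 + 18) = 1/(-6) = -1/6 ≈ -0.16667)
(U/q(5) + 19/10)*(29 + 14) = (-1/6/(-1) + 19/10)*(29 + 14) = (-1/6*(-1) + 19*(1/10))*43 = (1/6 + 19/10)*43 = (31/15)*43 = 1333/15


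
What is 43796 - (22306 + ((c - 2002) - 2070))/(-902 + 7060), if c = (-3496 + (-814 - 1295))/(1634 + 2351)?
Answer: 214932995719/4907926 ≈ 43793.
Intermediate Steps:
c = -1121/797 (c = (-3496 - 2109)/3985 = -5605*1/3985 = -1121/797 ≈ -1.4065)
43796 - (22306 + ((c - 2002) - 2070))/(-902 + 7060) = 43796 - (22306 + ((-1121/797 - 2002) - 2070))/(-902 + 7060) = 43796 - (22306 + (-1596715/797 - 2070))/6158 = 43796 - (22306 - 3246505/797)/6158 = 43796 - 14531377/(797*6158) = 43796 - 1*14531377/4907926 = 43796 - 14531377/4907926 = 214932995719/4907926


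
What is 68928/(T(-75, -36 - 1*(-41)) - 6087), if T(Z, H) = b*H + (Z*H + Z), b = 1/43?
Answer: -1481952/140543 ≈ -10.544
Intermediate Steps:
b = 1/43 ≈ 0.023256
T(Z, H) = Z + H/43 + H*Z (T(Z, H) = H/43 + (Z*H + Z) = H/43 + (H*Z + Z) = H/43 + (Z + H*Z) = Z + H/43 + H*Z)
68928/(T(-75, -36 - 1*(-41)) - 6087) = 68928/((-75 + (-36 - 1*(-41))/43 + (-36 - 1*(-41))*(-75)) - 6087) = 68928/((-75 + (-36 + 41)/43 + (-36 + 41)*(-75)) - 6087) = 68928/((-75 + (1/43)*5 + 5*(-75)) - 6087) = 68928/((-75 + 5/43 - 375) - 6087) = 68928/(-19345/43 - 6087) = 68928/(-281086/43) = 68928*(-43/281086) = -1481952/140543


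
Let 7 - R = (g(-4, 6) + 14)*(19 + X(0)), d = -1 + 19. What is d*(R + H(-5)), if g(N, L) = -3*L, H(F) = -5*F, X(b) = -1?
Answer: 1872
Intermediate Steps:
d = 18
R = 79 (R = 7 - (-3*6 + 14)*(19 - 1) = 7 - (-18 + 14)*18 = 7 - (-4)*18 = 7 - 1*(-72) = 7 + 72 = 79)
d*(R + H(-5)) = 18*(79 - 5*(-5)) = 18*(79 + 25) = 18*104 = 1872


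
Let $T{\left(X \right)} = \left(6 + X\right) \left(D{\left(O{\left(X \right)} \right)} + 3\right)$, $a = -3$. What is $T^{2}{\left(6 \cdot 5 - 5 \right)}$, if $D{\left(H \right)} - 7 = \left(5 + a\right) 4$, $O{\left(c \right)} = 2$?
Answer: $311364$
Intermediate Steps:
$D{\left(H \right)} = 15$ ($D{\left(H \right)} = 7 + \left(5 - 3\right) 4 = 7 + 2 \cdot 4 = 7 + 8 = 15$)
$T{\left(X \right)} = 108 + 18 X$ ($T{\left(X \right)} = \left(6 + X\right) \left(15 + 3\right) = \left(6 + X\right) 18 = 108 + 18 X$)
$T^{2}{\left(6 \cdot 5 - 5 \right)} = \left(108 + 18 \left(6 \cdot 5 - 5\right)\right)^{2} = \left(108 + 18 \left(30 - 5\right)\right)^{2} = \left(108 + 18 \cdot 25\right)^{2} = \left(108 + 450\right)^{2} = 558^{2} = 311364$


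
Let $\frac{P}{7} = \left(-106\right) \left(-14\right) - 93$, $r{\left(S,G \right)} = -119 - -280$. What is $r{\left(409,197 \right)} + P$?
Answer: $9898$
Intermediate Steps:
$r{\left(S,G \right)} = 161$ ($r{\left(S,G \right)} = -119 + 280 = 161$)
$P = 9737$ ($P = 7 \left(\left(-106\right) \left(-14\right) - 93\right) = 7 \left(1484 - 93\right) = 7 \cdot 1391 = 9737$)
$r{\left(409,197 \right)} + P = 161 + 9737 = 9898$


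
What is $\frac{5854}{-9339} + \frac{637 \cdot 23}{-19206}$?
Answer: $- \frac{7553261}{5435298} \approx -1.3897$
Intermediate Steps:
$\frac{5854}{-9339} + \frac{637 \cdot 23}{-19206} = 5854 \left(- \frac{1}{9339}\right) + 14651 \left(- \frac{1}{19206}\right) = - \frac{5854}{9339} - \frac{14651}{19206} = - \frac{7553261}{5435298}$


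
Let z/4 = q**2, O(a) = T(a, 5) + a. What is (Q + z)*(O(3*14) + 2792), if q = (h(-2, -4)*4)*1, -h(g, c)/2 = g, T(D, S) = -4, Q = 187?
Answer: 3427130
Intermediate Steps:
h(g, c) = -2*g
q = 16 (q = (-2*(-2)*4)*1 = (4*4)*1 = 16*1 = 16)
O(a) = -4 + a
z = 1024 (z = 4*16**2 = 4*256 = 1024)
(Q + z)*(O(3*14) + 2792) = (187 + 1024)*((-4 + 3*14) + 2792) = 1211*((-4 + 42) + 2792) = 1211*(38 + 2792) = 1211*2830 = 3427130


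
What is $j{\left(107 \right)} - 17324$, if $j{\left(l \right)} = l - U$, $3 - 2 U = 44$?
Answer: $- \frac{34393}{2} \approx -17197.0$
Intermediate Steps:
$U = - \frac{41}{2}$ ($U = \frac{3}{2} - 22 = - \frac{41}{2} \approx -20.5$)
$j{\left(l \right)} = \frac{41}{2} + l$ ($j{\left(l \right)} = l - - \frac{41}{2} = l + \frac{41}{2} = \frac{41}{2} + l$)
$j{\left(107 \right)} - 17324 = \left(\frac{41}{2} + 107\right) - 17324 = \frac{255}{2} - 17324 = - \frac{34393}{2}$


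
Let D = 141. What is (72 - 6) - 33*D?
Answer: -4587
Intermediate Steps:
(72 - 6) - 33*D = (72 - 6) - 33*141 = (72 - 1*6) - 4653 = (72 - 6) - 4653 = 66 - 4653 = -4587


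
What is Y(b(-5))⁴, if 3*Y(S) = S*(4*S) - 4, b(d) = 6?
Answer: 384160000/81 ≈ 4.7427e+6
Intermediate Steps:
Y(S) = -4/3 + 4*S²/3 (Y(S) = (S*(4*S) - 4)/3 = (4*S² - 4)/3 = (-4 + 4*S²)/3 = -4/3 + 4*S²/3)
Y(b(-5))⁴ = (-4/3 + (4/3)*6²)⁴ = (-4/3 + (4/3)*36)⁴ = (-4/3 + 48)⁴ = (140/3)⁴ = 384160000/81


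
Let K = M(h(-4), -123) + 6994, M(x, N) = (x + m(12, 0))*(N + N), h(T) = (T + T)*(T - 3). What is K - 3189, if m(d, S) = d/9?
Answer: -10299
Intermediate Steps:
m(d, S) = d/9 (m(d, S) = d*(⅑) = d/9)
h(T) = 2*T*(-3 + T) (h(T) = (2*T)*(-3 + T) = 2*T*(-3 + T))
M(x, N) = 2*N*(4/3 + x) (M(x, N) = (x + (⅑)*12)*(N + N) = (x + 4/3)*(2*N) = (4/3 + x)*(2*N) = 2*N*(4/3 + x))
K = -7110 (K = (⅔)*(-123)*(4 + 3*(2*(-4)*(-3 - 4))) + 6994 = (⅔)*(-123)*(4 + 3*(2*(-4)*(-7))) + 6994 = (⅔)*(-123)*(4 + 3*56) + 6994 = (⅔)*(-123)*(4 + 168) + 6994 = (⅔)*(-123)*172 + 6994 = -14104 + 6994 = -7110)
K - 3189 = -7110 - 3189 = -10299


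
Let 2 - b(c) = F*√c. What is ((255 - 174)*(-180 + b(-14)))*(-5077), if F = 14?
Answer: 73200186 + 5757318*I*√14 ≈ 7.32e+7 + 2.1542e+7*I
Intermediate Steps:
b(c) = 2 - 14*√c
((255 - 174)*(-180 + b(-14)))*(-5077) = ((255 - 174)*(-180 + (2 - 14*I*√14)))*(-5077) = (81*(-180 + (2 - 14*I*√14)))*(-5077) = (81*(-178 - 14*I*√14))*(-5077) = (-14418 - 1134*I*√14)*(-5077) = 73200186 + 5757318*I*√14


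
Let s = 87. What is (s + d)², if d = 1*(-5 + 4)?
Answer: 7396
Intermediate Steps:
d = -1 (d = 1*(-1) = -1)
(s + d)² = (87 - 1)² = 86² = 7396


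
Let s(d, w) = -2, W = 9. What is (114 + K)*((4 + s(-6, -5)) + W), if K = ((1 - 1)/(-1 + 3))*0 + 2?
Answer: 1276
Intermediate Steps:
K = 2 (K = (0/2)*0 + 2 = (0*(1/2))*0 + 2 = 0*0 + 2 = 0 + 2 = 2)
(114 + K)*((4 + s(-6, -5)) + W) = (114 + 2)*((4 - 2) + 9) = 116*(2 + 9) = 116*11 = 1276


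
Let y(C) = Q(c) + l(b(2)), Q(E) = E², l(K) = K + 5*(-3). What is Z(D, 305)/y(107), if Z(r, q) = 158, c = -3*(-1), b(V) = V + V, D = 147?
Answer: -79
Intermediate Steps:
b(V) = 2*V
c = 3
l(K) = -15 + K (l(K) = K - 15 = -15 + K)
y(C) = -2 (y(C) = 3² + (-15 + 2*2) = 9 + (-15 + 4) = 9 - 11 = -2)
Z(D, 305)/y(107) = 158/(-2) = 158*(-½) = -79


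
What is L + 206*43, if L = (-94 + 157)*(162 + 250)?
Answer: 34814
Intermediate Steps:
L = 25956 (L = 63*412 = 25956)
L + 206*43 = 25956 + 206*43 = 25956 + 8858 = 34814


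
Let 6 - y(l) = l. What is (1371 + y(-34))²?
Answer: 1990921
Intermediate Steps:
y(l) = 6 - l
(1371 + y(-34))² = (1371 + (6 - 1*(-34)))² = (1371 + (6 + 34))² = (1371 + 40)² = 1411² = 1990921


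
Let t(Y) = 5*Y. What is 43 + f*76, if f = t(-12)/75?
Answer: -89/5 ≈ -17.800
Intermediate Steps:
f = -⅘ (f = (5*(-12))/75 = -60*1/75 = -⅘ ≈ -0.80000)
43 + f*76 = 43 - ⅘*76 = 43 - 304/5 = -89/5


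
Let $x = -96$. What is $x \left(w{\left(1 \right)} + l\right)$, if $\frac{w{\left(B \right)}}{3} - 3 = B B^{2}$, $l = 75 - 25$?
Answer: $-5952$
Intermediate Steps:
$l = 50$ ($l = 75 - 25 = 50$)
$w{\left(B \right)} = 9 + 3 B^{3}$ ($w{\left(B \right)} = 9 + 3 B B^{2} = 9 + 3 B^{3}$)
$x \left(w{\left(1 \right)} + l\right) = - 96 \left(\left(9 + 3 \cdot 1^{3}\right) + 50\right) = - 96 \left(\left(9 + 3 \cdot 1\right) + 50\right) = - 96 \left(\left(9 + 3\right) + 50\right) = - 96 \left(12 + 50\right) = \left(-96\right) 62 = -5952$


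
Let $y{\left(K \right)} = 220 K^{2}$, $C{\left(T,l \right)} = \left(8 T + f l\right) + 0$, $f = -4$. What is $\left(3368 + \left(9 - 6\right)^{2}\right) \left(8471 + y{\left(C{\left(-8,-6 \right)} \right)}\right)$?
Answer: $1217310567$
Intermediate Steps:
$C{\left(T,l \right)} = - 4 l + 8 T$ ($C{\left(T,l \right)} = \left(8 T - 4 l\right) + 0 = \left(- 4 l + 8 T\right) + 0 = - 4 l + 8 T$)
$\left(3368 + \left(9 - 6\right)^{2}\right) \left(8471 + y{\left(C{\left(-8,-6 \right)} \right)}\right) = \left(3368 + \left(9 - 6\right)^{2}\right) \left(8471 + 220 \left(\left(-4\right) \left(-6\right) + 8 \left(-8\right)\right)^{2}\right) = \left(3368 + 3^{2}\right) \left(8471 + 220 \left(24 - 64\right)^{2}\right) = \left(3368 + 9\right) \left(8471 + 220 \left(-40\right)^{2}\right) = 3377 \left(8471 + 220 \cdot 1600\right) = 3377 \left(8471 + 352000\right) = 3377 \cdot 360471 = 1217310567$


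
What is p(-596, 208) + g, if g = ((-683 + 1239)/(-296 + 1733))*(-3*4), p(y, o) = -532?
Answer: -257052/479 ≈ -536.64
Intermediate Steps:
g = -2224/479 (g = (556/1437)*(-12) = -2224/479 ≈ -4.6430)
p(-596, 208) + g = -532 - 2224/479 = -257052/479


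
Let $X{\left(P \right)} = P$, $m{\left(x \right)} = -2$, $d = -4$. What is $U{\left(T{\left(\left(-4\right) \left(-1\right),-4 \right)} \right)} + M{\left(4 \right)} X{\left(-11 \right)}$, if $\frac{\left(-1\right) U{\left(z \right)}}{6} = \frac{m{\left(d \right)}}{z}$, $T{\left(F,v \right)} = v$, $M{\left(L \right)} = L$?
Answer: $-47$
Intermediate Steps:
$U{\left(z \right)} = \frac{12}{z}$ ($U{\left(z \right)} = - 6 \left(- \frac{2}{z}\right) = \frac{12}{z}$)
$U{\left(T{\left(\left(-4\right) \left(-1\right),-4 \right)} \right)} + M{\left(4 \right)} X{\left(-11 \right)} = \frac{12}{-4} + 4 \left(-11\right) = 12 \left(- \frac{1}{4}\right) - 44 = -3 - 44 = -47$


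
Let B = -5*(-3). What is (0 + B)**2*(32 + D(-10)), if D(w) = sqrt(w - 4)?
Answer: 7200 + 225*I*sqrt(14) ≈ 7200.0 + 841.87*I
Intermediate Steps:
B = 15
D(w) = sqrt(-4 + w)
(0 + B)**2*(32 + D(-10)) = (0 + 15)**2*(32 + sqrt(-4 - 10)) = 15**2*(32 + sqrt(-14)) = 225*(32 + I*sqrt(14)) = 7200 + 225*I*sqrt(14)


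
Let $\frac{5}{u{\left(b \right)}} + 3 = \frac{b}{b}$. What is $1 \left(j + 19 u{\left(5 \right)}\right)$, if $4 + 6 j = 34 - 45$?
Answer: $-50$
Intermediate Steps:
$u{\left(b \right)} = - \frac{5}{2}$ ($u{\left(b \right)} = \frac{5}{-3 + \frac{b}{b}} = \frac{5}{-3 + 1} = \frac{5}{-2} = 5 \left(- \frac{1}{2}\right) = - \frac{5}{2}$)
$j = - \frac{5}{2}$ ($j = - \frac{2}{3} + \frac{34 - 45}{6} = - \frac{2}{3} + \frac{1}{6} \left(-11\right) = - \frac{2}{3} - \frac{11}{6} = - \frac{5}{2} \approx -2.5$)
$1 \left(j + 19 u{\left(5 \right)}\right) = 1 \left(- \frac{5}{2} + 19 \left(- \frac{5}{2}\right)\right) = 1 \left(- \frac{5}{2} - \frac{95}{2}\right) = 1 \left(-50\right) = -50$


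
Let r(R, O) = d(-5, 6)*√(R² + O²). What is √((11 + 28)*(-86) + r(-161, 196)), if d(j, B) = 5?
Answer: √(-3354 + 35*√1313) ≈ 45.67*I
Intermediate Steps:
r(R, O) = 5*√(O² + R²) (r(R, O) = 5*√(R² + O²) = 5*√(O² + R²))
√((11 + 28)*(-86) + r(-161, 196)) = √((11 + 28)*(-86) + 5*√(196² + (-161)²)) = √(39*(-86) + 5*√(38416 + 25921)) = √(-3354 + 5*√64337) = √(-3354 + 5*(7*√1313)) = √(-3354 + 35*√1313)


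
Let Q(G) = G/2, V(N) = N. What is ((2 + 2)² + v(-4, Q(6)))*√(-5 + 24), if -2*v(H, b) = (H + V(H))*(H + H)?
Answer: -16*√19 ≈ -69.742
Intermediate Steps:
Q(G) = G/2
v(H, b) = -2*H² (v(H, b) = -(H + H)*(H + H)/2 = -2*H*2*H/2 = -2*H²)
((2 + 2)² + v(-4, Q(6)))*√(-5 + 24) = ((2 + 2)² - 2*(-4)²)*√(-5 + 24) = (4² - 2*16)*√19 = (16 - 32)*√19 = -16*√19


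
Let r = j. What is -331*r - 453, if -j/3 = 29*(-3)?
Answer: -86844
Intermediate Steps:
j = 261 (j = -87*(-3) = -3*(-87) = 261)
r = 261
-331*r - 453 = -331*261 - 453 = -86391 - 453 = -86844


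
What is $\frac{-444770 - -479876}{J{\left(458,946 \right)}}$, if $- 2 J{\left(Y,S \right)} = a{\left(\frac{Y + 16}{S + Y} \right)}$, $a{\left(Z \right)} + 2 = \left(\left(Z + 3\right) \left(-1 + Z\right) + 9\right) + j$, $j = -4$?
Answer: $- \frac{3844528272}{43213} \approx -88967.0$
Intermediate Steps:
$a{\left(Z \right)} = 3 + \left(-1 + Z\right) \left(3 + Z\right)$ ($a{\left(Z \right)} = -2 + \left(\left(\left(Z + 3\right) \left(-1 + Z\right) + 9\right) - 4\right) = -2 + \left(\left(\left(3 + Z\right) \left(-1 + Z\right) + 9\right) - 4\right) = -2 + \left(\left(\left(-1 + Z\right) \left(3 + Z\right) + 9\right) - 4\right) = -2 + \left(\left(9 + \left(-1 + Z\right) \left(3 + Z\right)\right) - 4\right) = -2 + \left(5 + \left(-1 + Z\right) \left(3 + Z\right)\right) = 3 + \left(-1 + Z\right) \left(3 + Z\right)$)
$J{\left(Y,S \right)} = - \frac{\left(2 + \frac{16 + Y}{S + Y}\right) \left(16 + Y\right)}{2 \left(S + Y\right)}$ ($J{\left(Y,S \right)} = - \frac{\frac{Y + 16}{S + Y} \left(2 + \frac{Y + 16}{S + Y}\right)}{2} = - \frac{\frac{16 + Y}{S + Y} \left(2 + \frac{16 + Y}{S + Y}\right)}{2} = - \frac{\frac{1}{S + Y} \left(2 + \frac{16 + Y}{S + Y}\right) \left(16 + Y\right)}{2} = - \frac{\left(2 + \frac{16 + Y}{S + Y}\right) \left(16 + Y\right)}{2 \left(S + Y\right)}$)
$\frac{-444770 - -479876}{J{\left(458,946 \right)}} = \frac{-444770 - -479876}{\left(- \frac{1}{2}\right) \frac{1}{\left(946 + 458\right)^{2}} \left(16 + 458\right) \left(16 + 2 \cdot 946 + 3 \cdot 458\right)} = \frac{-444770 + 479876}{\left(- \frac{1}{2}\right) \frac{1}{1971216} \cdot 474 \left(16 + 1892 + 1374\right)} = \frac{35106}{\left(- \frac{1}{2}\right) \frac{1}{1971216} \cdot 474 \cdot 3282} = \frac{35106}{- \frac{43213}{109512}} = 35106 \left(- \frac{109512}{43213}\right) = - \frac{3844528272}{43213}$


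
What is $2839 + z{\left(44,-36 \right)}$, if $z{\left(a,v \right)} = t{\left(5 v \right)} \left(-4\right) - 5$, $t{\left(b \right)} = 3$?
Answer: $2822$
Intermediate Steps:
$z{\left(a,v \right)} = -17$ ($z{\left(a,v \right)} = 3 \left(-4\right) - 5 = -12 - 5 = -17$)
$2839 + z{\left(44,-36 \right)} = 2839 - 17 = 2822$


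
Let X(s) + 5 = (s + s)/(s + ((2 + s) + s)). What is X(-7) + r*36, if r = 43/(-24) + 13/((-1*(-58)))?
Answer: -66885/1102 ≈ -60.694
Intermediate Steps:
X(s) = -5 + 2*s/(2 + 3*s) (X(s) = -5 + (s + s)/(s + ((2 + s) + s)) = -5 + (2*s)/(s + (2 + 2*s)) = -5 + (2*s)/(2 + 3*s) = -5 + 2*s/(2 + 3*s))
r = -1091/696 (r = 43*(-1/24) + 13/58 = -43/24 + 13*(1/58) = -43/24 + 13/58 = -1091/696 ≈ -1.5675)
X(-7) + r*36 = (-10 - 13*(-7))/(2 + 3*(-7)) - 1091/696*36 = (-10 + 91)/(2 - 21) - 3273/58 = 81/(-19) - 3273/58 = -1/19*81 - 3273/58 = -81/19 - 3273/58 = -66885/1102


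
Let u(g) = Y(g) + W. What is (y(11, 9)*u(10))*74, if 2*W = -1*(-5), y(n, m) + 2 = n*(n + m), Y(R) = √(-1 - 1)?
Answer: 40330 + 16132*I*√2 ≈ 40330.0 + 22814.0*I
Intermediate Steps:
Y(R) = I*√2 (Y(R) = √(-2) = I*√2)
y(n, m) = -2 + n*(m + n) (y(n, m) = -2 + n*(n + m) = -2 + n*(m + n))
W = 5/2 (W = (-1*(-5))/2 = (½)*5 = 5/2 ≈ 2.5000)
u(g) = 5/2 + I*√2 (u(g) = I*√2 + 5/2 = 5/2 + I*√2)
(y(11, 9)*u(10))*74 = ((-2 + 11² + 9*11)*(5/2 + I*√2))*74 = ((-2 + 121 + 99)*(5/2 + I*√2))*74 = (218*(5/2 + I*√2))*74 = (545 + 218*I*√2)*74 = 40330 + 16132*I*√2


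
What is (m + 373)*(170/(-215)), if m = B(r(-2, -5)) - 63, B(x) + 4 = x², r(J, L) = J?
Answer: -10540/43 ≈ -245.12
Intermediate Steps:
B(x) = -4 + x²
m = -63 (m = (-4 + (-2)²) - 63 = (-4 + 4) - 63 = 0 - 63 = -63)
(m + 373)*(170/(-215)) = (-63 + 373)*(170/(-215)) = 310*(170*(-1/215)) = 310*(-34/43) = -10540/43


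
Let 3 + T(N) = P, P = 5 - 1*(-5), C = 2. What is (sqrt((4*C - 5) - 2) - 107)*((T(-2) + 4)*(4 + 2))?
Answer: -6996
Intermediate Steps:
P = 10 (P = 5 + 5 = 10)
T(N) = 7 (T(N) = -3 + 10 = 7)
(sqrt((4*C - 5) - 2) - 107)*((T(-2) + 4)*(4 + 2)) = (sqrt((4*2 - 5) - 2) - 107)*((7 + 4)*(4 + 2)) = (sqrt((8 - 5) - 2) - 107)*(11*6) = (sqrt(3 - 2) - 107)*66 = (sqrt(1) - 107)*66 = (1 - 107)*66 = -106*66 = -6996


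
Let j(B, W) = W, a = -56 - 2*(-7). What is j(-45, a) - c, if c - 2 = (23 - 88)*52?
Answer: 3336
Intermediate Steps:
c = -3378 (c = 2 + (23 - 88)*52 = 2 - 65*52 = 2 - 3380 = -3378)
a = -42 (a = -56 - 1*(-14) = -56 + 14 = -42)
j(-45, a) - c = -42 - 1*(-3378) = -42 + 3378 = 3336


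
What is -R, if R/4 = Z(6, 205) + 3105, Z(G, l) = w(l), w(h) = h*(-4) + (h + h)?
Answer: -10780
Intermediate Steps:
w(h) = -2*h (w(h) = -4*h + 2*h = -2*h)
Z(G, l) = -2*l
R = 10780 (R = 4*(-2*205 + 3105) = 4*(-410 + 3105) = 4*2695 = 10780)
-R = -1*10780 = -10780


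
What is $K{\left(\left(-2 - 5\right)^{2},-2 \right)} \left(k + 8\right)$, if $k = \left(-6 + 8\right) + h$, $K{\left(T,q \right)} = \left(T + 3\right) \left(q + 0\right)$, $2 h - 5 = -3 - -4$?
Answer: $-1352$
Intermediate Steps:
$h = 3$ ($h = \frac{5}{2} + \frac{-3 - -4}{2} = \frac{5}{2} + \frac{-3 + 4}{2} = \frac{5}{2} + \frac{1}{2} \cdot 1 = \frac{5}{2} + \frac{1}{2} = 3$)
$K{\left(T,q \right)} = q \left(3 + T\right)$ ($K{\left(T,q \right)} = \left(3 + T\right) q = q \left(3 + T\right)$)
$k = 5$ ($k = \left(-6 + 8\right) + 3 = 2 + 3 = 5$)
$K{\left(\left(-2 - 5\right)^{2},-2 \right)} \left(k + 8\right) = - 2 \left(3 + \left(-2 - 5\right)^{2}\right) \left(5 + 8\right) = - 2 \left(3 + \left(-7\right)^{2}\right) 13 = - 2 \left(3 + 49\right) 13 = \left(-2\right) 52 \cdot 13 = \left(-104\right) 13 = -1352$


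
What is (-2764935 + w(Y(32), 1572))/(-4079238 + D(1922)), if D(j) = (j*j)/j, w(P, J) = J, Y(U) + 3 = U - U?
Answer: 2763363/4077316 ≈ 0.67774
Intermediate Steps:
Y(U) = -3 (Y(U) = -3 + (U - U) = -3 + 0 = -3)
D(j) = j (D(j) = j**2/j = j)
(-2764935 + w(Y(32), 1572))/(-4079238 + D(1922)) = (-2764935 + 1572)/(-4079238 + 1922) = -2763363/(-4077316) = -2763363*(-1/4077316) = 2763363/4077316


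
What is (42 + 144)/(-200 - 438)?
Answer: -93/319 ≈ -0.29154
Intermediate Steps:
(42 + 144)/(-200 - 438) = 186/(-638) = 186*(-1/638) = -93/319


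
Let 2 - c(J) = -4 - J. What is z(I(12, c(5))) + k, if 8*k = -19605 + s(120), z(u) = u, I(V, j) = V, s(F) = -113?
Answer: -9811/4 ≈ -2452.8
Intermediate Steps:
c(J) = 6 + J (c(J) = 2 - (-4 - J) = 2 + (4 + J) = 6 + J)
k = -9859/4 (k = (-19605 - 113)/8 = (⅛)*(-19718) = -9859/4 ≈ -2464.8)
z(I(12, c(5))) + k = 12 - 9859/4 = -9811/4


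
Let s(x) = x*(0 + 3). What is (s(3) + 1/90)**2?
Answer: 657721/8100 ≈ 81.200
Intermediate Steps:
s(x) = 3*x (s(x) = x*3 = 3*x)
(s(3) + 1/90)**2 = (3*3 + 1/90)**2 = (9 + 1/90)**2 = (811/90)**2 = 657721/8100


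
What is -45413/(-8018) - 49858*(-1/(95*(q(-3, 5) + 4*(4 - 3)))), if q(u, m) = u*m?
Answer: -18542361/440990 ≈ -42.047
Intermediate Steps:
q(u, m) = m*u
-45413/(-8018) - 49858*(-1/(95*(q(-3, 5) + 4*(4 - 3)))) = -45413/(-8018) - 49858*(-1/(95*(5*(-3) + 4*(4 - 3)))) = -45413*(-1/8018) - 49858*(-1/(95*(-15 + 4*1))) = 45413/8018 - 49858*(-1/(95*(-15 + 4))) = 45413/8018 - 49858/((-95*(-11))) = 45413/8018 - 49858/1045 = -18542361/440990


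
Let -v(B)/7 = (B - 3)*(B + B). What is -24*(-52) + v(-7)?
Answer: 268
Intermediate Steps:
v(B) = -14*B*(-3 + B) (v(B) = -7*(B - 3)*(B + B) = -7*(-3 + B)*2*B = -14*B*(-3 + B))
-24*(-52) + v(-7) = -24*(-52) + 14*(-7)*(3 - 1*(-7)) = 1248 + 14*(-7)*(3 + 7) = 1248 + 14*(-7)*10 = 1248 - 980 = 268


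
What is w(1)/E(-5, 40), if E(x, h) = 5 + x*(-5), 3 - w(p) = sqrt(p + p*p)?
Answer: 1/10 - sqrt(2)/30 ≈ 0.052860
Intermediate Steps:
w(p) = 3 - sqrt(p + p**2) (w(p) = 3 - sqrt(p + p*p) = 3 - sqrt(p + p**2))
E(x, h) = 5 - 5*x
w(1)/E(-5, 40) = (3 - sqrt(1*(1 + 1)))/(5 - 5*(-5)) = (3 - sqrt(1*2))/(5 + 25) = (3 - sqrt(2))/30 = (3 - sqrt(2))*(1/30) = 1/10 - sqrt(2)/30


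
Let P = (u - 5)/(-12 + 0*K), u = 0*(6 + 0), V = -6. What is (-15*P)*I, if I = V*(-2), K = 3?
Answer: -75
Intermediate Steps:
u = 0 (u = 0*6 = 0)
P = 5/12 (P = (0 - 5)/(-12 + 0*3) = -5/(-12 + 0) = -5/(-12) = -5*(-1/12) = 5/12 ≈ 0.41667)
I = 12 (I = -6*(-2) = 12)
(-15*P)*I = -15*5/12*12 = -25/4*12 = -75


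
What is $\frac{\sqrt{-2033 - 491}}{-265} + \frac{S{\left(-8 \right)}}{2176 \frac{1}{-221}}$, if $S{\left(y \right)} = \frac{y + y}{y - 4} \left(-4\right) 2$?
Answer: $\frac{13}{12} - \frac{2 i \sqrt{631}}{265} \approx 1.0833 - 0.18958 i$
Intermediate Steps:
$S{\left(y \right)} = - \frac{16 y}{-4 + y}$ ($S{\left(y \right)} = \frac{2 y}{-4 + y} \left(-4\right) 2 = - \frac{8 y}{-4 + y} 2 = - \frac{16 y}{-4 + y}$)
$\frac{\sqrt{-2033 - 491}}{-265} + \frac{S{\left(-8 \right)}}{2176 \frac{1}{-221}} = \frac{\sqrt{-2033 - 491}}{-265} + \frac{\left(-16\right) \left(-8\right) \frac{1}{-4 - 8}}{2176 \frac{1}{-221}} = \sqrt{-2524} \left(- \frac{1}{265}\right) + \frac{\left(-16\right) \left(-8\right) \frac{1}{-12}}{2176 \left(- \frac{1}{221}\right)} = 2 i \sqrt{631} \left(- \frac{1}{265}\right) + \frac{\left(-16\right) \left(-8\right) \left(- \frac{1}{12}\right)}{- \frac{128}{13}} = - \frac{2 i \sqrt{631}}{265} - - \frac{13}{12} = - \frac{2 i \sqrt{631}}{265} + \frac{13}{12} = \frac{13}{12} - \frac{2 i \sqrt{631}}{265}$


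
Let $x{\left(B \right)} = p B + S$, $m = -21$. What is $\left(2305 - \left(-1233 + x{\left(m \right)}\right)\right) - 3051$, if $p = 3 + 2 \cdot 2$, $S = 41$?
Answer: $593$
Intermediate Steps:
$p = 7$ ($p = 3 + 4 = 7$)
$x{\left(B \right)} = 41 + 7 B$ ($x{\left(B \right)} = 7 B + 41 = 41 + 7 B$)
$\left(2305 - \left(-1233 + x{\left(m \right)}\right)\right) - 3051 = \left(2305 + \left(1233 - \left(41 + 7 \left(-21\right)\right)\right)\right) - 3051 = \left(2305 + \left(1233 - \left(41 - 147\right)\right)\right) - 3051 = \left(2305 + \left(1233 - -106\right)\right) - 3051 = \left(2305 + \left(1233 + 106\right)\right) - 3051 = \left(2305 + 1339\right) - 3051 = 3644 - 3051 = 593$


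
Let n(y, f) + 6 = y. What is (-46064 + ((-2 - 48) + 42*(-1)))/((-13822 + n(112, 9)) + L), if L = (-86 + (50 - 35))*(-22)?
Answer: 23078/6077 ≈ 3.7976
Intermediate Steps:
n(y, f) = -6 + y
L = 1562 (L = (-86 + 15)*(-22) = -71*(-22) = 1562)
(-46064 + ((-2 - 48) + 42*(-1)))/((-13822 + n(112, 9)) + L) = (-46064 + ((-2 - 48) + 42*(-1)))/((-13822 + (-6 + 112)) + 1562) = (-46064 + (-50 - 42))/((-13822 + 106) + 1562) = (-46064 - 92)/(-13716 + 1562) = -46156/(-12154) = -46156*(-1/12154) = 23078/6077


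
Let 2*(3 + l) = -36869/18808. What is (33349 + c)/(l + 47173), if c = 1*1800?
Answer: 1322164784/1774309851 ≈ 0.74517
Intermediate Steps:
c = 1800
l = -149717/37616 (l = -3 + (-36869/18808)/2 = -3 + (-36869*1/18808)/2 = -3 + (½)*(-36869/18808) = -3 - 36869/37616 = -149717/37616 ≈ -3.9801)
(33349 + c)/(l + 47173) = (33349 + 1800)/(-149717/37616 + 47173) = 35149/(1774309851/37616) = 35149*(37616/1774309851) = 1322164784/1774309851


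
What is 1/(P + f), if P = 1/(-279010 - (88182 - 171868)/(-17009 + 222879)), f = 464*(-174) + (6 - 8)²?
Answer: -28719852507/2318611132698059 ≈ -1.2387e-5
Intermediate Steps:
f = -80732 (f = -80736 + (-2)² = -80736 + 4 = -80732)
P = -102935/28719852507 (P = 1/(-279010 - (-83686)/205870) = 1/(-279010 - 1*(-41843/102935)) = 1/(-279010 + 41843/102935) = 1/(-28719852507/102935) = -102935/28719852507 ≈ -3.5841e-6)
1/(P + f) = 1/(-102935/28719852507 - 80732) = 1/(-2318611132698059/28719852507) = -28719852507/2318611132698059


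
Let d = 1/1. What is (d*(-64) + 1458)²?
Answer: 1943236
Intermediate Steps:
d = 1
(d*(-64) + 1458)² = (1*(-64) + 1458)² = (-64 + 1458)² = 1394² = 1943236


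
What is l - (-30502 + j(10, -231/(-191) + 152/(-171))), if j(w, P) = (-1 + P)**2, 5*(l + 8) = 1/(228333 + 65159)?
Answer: 132228735942719561/4336287069060 ≈ 30494.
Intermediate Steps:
l = -11739679/1467460 (l = -8 + 1/(5*(228333 + 65159)) = -8 + (1/5)/293492 = -8 + (1/5)*(1/293492) = -8 + 1/1467460 = -11739679/1467460 ≈ -8.0000)
l - (-30502 + j(10, -231/(-191) + 152/(-171))) = -11739679/1467460 - (-30502 + (-1 + (-231/(-191) + 152/(-171)))**2) = -11739679/1467460 - (-30502 + (-1 + (-231*(-1/191) + 152*(-1/171)))**2) = -11739679/1467460 - (-30502 + (-1 + (231/191 - 8/9))**2) = -11739679/1467460 - (-30502 + (-1 + 551/1719)**2) = -11739679/1467460 - (-30502 + (-1168/1719)**2) = -11739679/1467460 - (-30502 + 1364224/2954961) = -11739679/1467460 - 1*(-90130856198/2954961) = -11739679/1467460 + 90130856198/2954961 = 132228735942719561/4336287069060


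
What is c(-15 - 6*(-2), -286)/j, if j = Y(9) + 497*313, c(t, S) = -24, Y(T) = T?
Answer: -12/77785 ≈ -0.00015427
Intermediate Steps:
j = 155570 (j = 9 + 497*313 = 9 + 155561 = 155570)
c(-15 - 6*(-2), -286)/j = -24/155570 = -24*1/155570 = -12/77785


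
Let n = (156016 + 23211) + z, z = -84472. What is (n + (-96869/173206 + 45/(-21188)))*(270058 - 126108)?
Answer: 12514230133934840525/917472182 ≈ 1.3640e+10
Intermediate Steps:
n = 94755 (n = (156016 + 23211) - 84472 = 179227 - 84472 = 94755)
(n + (-96869/173206 + 45/(-21188)))*(270058 - 126108) = (94755 + (-96869/173206 + 45/(-21188)))*(270058 - 126108) = (94755 + (-96869*1/173206 + 45*(-1/21188)))*143950 = (94755 + (-96869/173206 - 45/21188))*143950 = (94755 - 1030127321/1834944364)*143950 = (173869123083499/1834944364)*143950 = 12514230133934840525/917472182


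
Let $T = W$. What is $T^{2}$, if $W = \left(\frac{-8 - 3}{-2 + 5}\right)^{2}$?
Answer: $\frac{14641}{81} \approx 180.75$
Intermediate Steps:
$W = \frac{121}{9}$ ($W = \left(- \frac{11}{3}\right)^{2} = \frac{121}{9} \approx 13.444$)
$T = \frac{121}{9} \approx 13.444$
$T^{2} = \left(\frac{121}{9}\right)^{2} = \frac{14641}{81}$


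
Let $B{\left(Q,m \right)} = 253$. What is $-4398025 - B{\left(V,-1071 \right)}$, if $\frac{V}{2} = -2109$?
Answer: $-4398278$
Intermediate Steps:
$V = -4218$ ($V = 2 \left(-2109\right) = -4218$)
$-4398025 - B{\left(V,-1071 \right)} = -4398025 - 253 = -4398278$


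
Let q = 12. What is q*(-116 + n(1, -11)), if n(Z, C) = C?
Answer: -1524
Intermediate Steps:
q*(-116 + n(1, -11)) = 12*(-116 - 11) = 12*(-127) = -1524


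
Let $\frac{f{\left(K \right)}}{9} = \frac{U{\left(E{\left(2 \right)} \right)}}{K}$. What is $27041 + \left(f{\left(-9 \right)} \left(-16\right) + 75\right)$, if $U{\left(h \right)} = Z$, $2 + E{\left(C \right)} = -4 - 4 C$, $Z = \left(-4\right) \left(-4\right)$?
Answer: $27372$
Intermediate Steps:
$Z = 16$
$E{\left(C \right)} = -6 - 4 C$ ($E{\left(C \right)} = -2 - \left(4 + 4 C\right) = -6 - 4 C$)
$U{\left(h \right)} = 16$
$f{\left(K \right)} = \frac{144}{K}$ ($f{\left(K \right)} = 9 \frac{16}{K} = \frac{144}{K}$)
$27041 + \left(f{\left(-9 \right)} \left(-16\right) + 75\right) = 27041 + \left(\frac{144}{-9} \left(-16\right) + 75\right) = 27041 + \left(144 \left(- \frac{1}{9}\right) \left(-16\right) + 75\right) = 27041 + \left(\left(-16\right) \left(-16\right) + 75\right) = 27041 + \left(256 + 75\right) = 27041 + 331 = 27372$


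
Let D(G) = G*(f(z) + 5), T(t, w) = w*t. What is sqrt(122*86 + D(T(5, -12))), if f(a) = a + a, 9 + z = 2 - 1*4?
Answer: 2*sqrt(2878) ≈ 107.29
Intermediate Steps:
z = -11 (z = -9 + (2 - 1*4) = -9 + (2 - 4) = -9 - 2 = -11)
f(a) = 2*a
T(t, w) = t*w
D(G) = -17*G (D(G) = G*(2*(-11) + 5) = G*(-22 + 5) = G*(-17) = -17*G)
sqrt(122*86 + D(T(5, -12))) = sqrt(122*86 - 85*(-12)) = sqrt(10492 - 17*(-60)) = sqrt(10492 + 1020) = sqrt(11512) = 2*sqrt(2878)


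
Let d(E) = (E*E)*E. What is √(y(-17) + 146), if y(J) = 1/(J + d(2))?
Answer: √1313/3 ≈ 12.078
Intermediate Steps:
d(E) = E³ (d(E) = E²*E = E³)
y(J) = 1/(8 + J) (y(J) = 1/(J + 2³) = 1/(J + 8) = 1/(8 + J))
√(y(-17) + 146) = √(1/(8 - 17) + 146) = √(1/(-9) + 146) = √(-⅑ + 146) = √(1313/9) = √1313/3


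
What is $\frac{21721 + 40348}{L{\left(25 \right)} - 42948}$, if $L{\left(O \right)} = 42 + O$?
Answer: $- \frac{62069}{42881} \approx -1.4475$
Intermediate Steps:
$\frac{21721 + 40348}{L{\left(25 \right)} - 42948} = \frac{21721 + 40348}{\left(42 + 25\right) - 42948} = \frac{62069}{67 - 42948} = \frac{62069}{-42881} = 62069 \left(- \frac{1}{42881}\right) = - \frac{62069}{42881}$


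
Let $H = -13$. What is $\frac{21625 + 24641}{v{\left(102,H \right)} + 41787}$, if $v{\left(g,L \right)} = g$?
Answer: $\frac{15422}{13963} \approx 1.1045$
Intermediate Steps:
$\frac{21625 + 24641}{v{\left(102,H \right)} + 41787} = \frac{21625 + 24641}{102 + 41787} = \frac{46266}{41889} = 46266 \cdot \frac{1}{41889} = \frac{15422}{13963}$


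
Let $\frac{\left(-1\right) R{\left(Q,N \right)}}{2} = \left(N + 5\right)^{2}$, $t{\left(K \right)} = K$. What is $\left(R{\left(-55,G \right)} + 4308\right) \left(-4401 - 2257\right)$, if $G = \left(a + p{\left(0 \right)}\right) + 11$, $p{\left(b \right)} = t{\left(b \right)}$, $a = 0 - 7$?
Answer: $-27604068$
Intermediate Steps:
$a = -7$ ($a = 0 - 7 = -7$)
$p{\left(b \right)} = b$
$G = 4$ ($G = \left(-7 + 0\right) + 11 = -7 + 11 = 4$)
$R{\left(Q,N \right)} = - 2 \left(5 + N\right)^{2}$ ($R{\left(Q,N \right)} = - 2 \left(N + 5\right)^{2} = - 2 \left(5 + N\right)^{2}$)
$\left(R{\left(-55,G \right)} + 4308\right) \left(-4401 - 2257\right) = \left(- 2 \left(5 + 4\right)^{2} + 4308\right) \left(-4401 - 2257\right) = \left(- 2 \cdot 9^{2} + 4308\right) \left(-6658\right) = \left(\left(-2\right) 81 + 4308\right) \left(-6658\right) = \left(-162 + 4308\right) \left(-6658\right) = 4146 \left(-6658\right) = -27604068$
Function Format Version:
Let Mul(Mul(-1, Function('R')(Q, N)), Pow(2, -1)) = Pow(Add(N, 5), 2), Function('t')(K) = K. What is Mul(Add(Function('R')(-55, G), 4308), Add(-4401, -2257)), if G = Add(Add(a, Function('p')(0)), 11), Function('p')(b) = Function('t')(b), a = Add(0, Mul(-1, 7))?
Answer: -27604068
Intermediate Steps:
a = -7 (a = Add(0, -7) = -7)
Function('p')(b) = b
G = 4 (G = Add(Add(-7, 0), 11) = Add(-7, 11) = 4)
Function('R')(Q, N) = Mul(-2, Pow(Add(5, N), 2)) (Function('R')(Q, N) = Mul(-2, Pow(Add(N, 5), 2)) = Mul(-2, Pow(Add(5, N), 2)))
Mul(Add(Function('R')(-55, G), 4308), Add(-4401, -2257)) = Mul(Add(Mul(-2, Pow(Add(5, 4), 2)), 4308), Add(-4401, -2257)) = Mul(Add(Mul(-2, Pow(9, 2)), 4308), -6658) = Mul(Add(Mul(-2, 81), 4308), -6658) = Mul(Add(-162, 4308), -6658) = Mul(4146, -6658) = -27604068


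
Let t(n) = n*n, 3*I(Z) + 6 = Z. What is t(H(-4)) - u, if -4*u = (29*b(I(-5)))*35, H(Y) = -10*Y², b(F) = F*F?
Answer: 1044415/36 ≈ 29012.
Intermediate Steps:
I(Z) = -2 + Z/3
b(F) = F²
u = -122815/36 (u = -29*(-2 + (⅓)*(-5))²*35/4 = -29*(-2 - 5/3)²*35/4 = -29*(-11/3)²*35/4 = -29*(121/9)*35/4 = -3509*35/36 = -¼*122815/9 = -122815/36 ≈ -3411.5)
t(n) = n²
t(H(-4)) - u = (-10*(-4)²)² - 1*(-122815/36) = (-10*16)² + 122815/36 = (-160)² + 122815/36 = 25600 + 122815/36 = 1044415/36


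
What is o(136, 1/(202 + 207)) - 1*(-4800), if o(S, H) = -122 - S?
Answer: 4542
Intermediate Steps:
o(136, 1/(202 + 207)) - 1*(-4800) = (-122 - 1*136) - 1*(-4800) = (-122 - 136) + 4800 = -258 + 4800 = 4542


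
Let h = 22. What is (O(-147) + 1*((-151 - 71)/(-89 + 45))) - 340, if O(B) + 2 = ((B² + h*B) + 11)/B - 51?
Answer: -1659137/3234 ≈ -513.03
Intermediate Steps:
O(B) = -53 + (11 + B² + 22*B)/B (O(B) = -2 + (((B² + 22*B) + 11)/B - 51) = -2 + ((11 + B² + 22*B)/B - 51) = -2 + (-51 + (11 + B² + 22*B)/B) = -53 + (11 + B² + 22*B)/B)
(O(-147) + 1*((-151 - 71)/(-89 + 45))) - 340 = ((-31 - 147 + 11/(-147)) + 1*((-151 - 71)/(-89 + 45))) - 340 = ((-31 - 147 + 11*(-1/147)) + 1*(-222/(-44))) - 340 = ((-31 - 147 - 11/147) + 1*(-222*(-1/44))) - 340 = (-26177/147 + 1*(111/22)) - 340 = (-26177/147 + 111/22) - 340 = -559577/3234 - 340 = -1659137/3234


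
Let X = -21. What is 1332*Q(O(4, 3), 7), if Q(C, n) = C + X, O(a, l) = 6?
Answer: -19980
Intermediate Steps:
Q(C, n) = -21 + C (Q(C, n) = C - 21 = -21 + C)
1332*Q(O(4, 3), 7) = 1332*(-21 + 6) = 1332*(-15) = -19980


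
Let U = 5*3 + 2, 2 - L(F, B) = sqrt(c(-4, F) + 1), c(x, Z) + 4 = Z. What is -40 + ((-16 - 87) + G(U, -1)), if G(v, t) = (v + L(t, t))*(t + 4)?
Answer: -86 - 6*I ≈ -86.0 - 6.0*I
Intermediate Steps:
c(x, Z) = -4 + Z
L(F, B) = 2 - sqrt(-3 + F) (L(F, B) = 2 - sqrt((-4 + F) + 1) = 2 - sqrt(-3 + F))
U = 17 (U = 15 + 2 = 17)
G(v, t) = (4 + t)*(2 + v - sqrt(-3 + t)) (G(v, t) = (v + (2 - sqrt(-3 + t)))*(t + 4) = (2 + v - sqrt(-3 + t))*(4 + t) = (4 + t)*(2 + v - sqrt(-3 + t)))
-40 + ((-16 - 87) + G(U, -1)) = -40 + ((-16 - 87) + (8 - 4*sqrt(-3 - 1) + 4*17 - 1*17 - 1*(-1)*(-2 + sqrt(-3 - 1)))) = -40 + (-103 + (8 - 8*I + 68 - 17 - 1*(-1)*(-2 + sqrt(-4)))) = -40 + (-103 + (8 - 8*I + 68 - 17 - 1*(-1)*(-2 + 2*I))) = -40 + (-103 + (8 - 8*I + 68 - 17 + (-2 + 2*I))) = -40 + (-103 + (57 - 6*I)) = -40 + (-46 - 6*I) = -86 - 6*I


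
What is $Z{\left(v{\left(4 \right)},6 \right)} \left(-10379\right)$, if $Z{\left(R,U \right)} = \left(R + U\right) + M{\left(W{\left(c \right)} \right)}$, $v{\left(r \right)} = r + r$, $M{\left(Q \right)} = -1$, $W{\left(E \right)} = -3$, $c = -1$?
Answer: $-134927$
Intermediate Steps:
$v{\left(r \right)} = 2 r$
$Z{\left(R,U \right)} = -1 + R + U$ ($Z{\left(R,U \right)} = \left(R + U\right) - 1 = -1 + R + U$)
$Z{\left(v{\left(4 \right)},6 \right)} \left(-10379\right) = \left(-1 + 2 \cdot 4 + 6\right) \left(-10379\right) = \left(-1 + 8 + 6\right) \left(-10379\right) = 13 \left(-10379\right) = -134927$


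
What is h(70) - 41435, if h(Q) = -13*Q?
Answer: -42345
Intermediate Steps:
h(70) - 41435 = -13*70 - 41435 = -910 - 41435 = -42345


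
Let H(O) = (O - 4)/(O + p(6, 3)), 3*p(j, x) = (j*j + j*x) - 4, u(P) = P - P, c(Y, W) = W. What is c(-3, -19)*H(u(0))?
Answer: 114/25 ≈ 4.5600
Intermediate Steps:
u(P) = 0
p(j, x) = -4/3 + j²/3 + j*x/3 (p(j, x) = ((j*j + j*x) - 4)/3 = ((j² + j*x) - 4)/3 = (-4 + j² + j*x)/3 = -4/3 + j²/3 + j*x/3)
H(O) = (-4 + O)/(50/3 + O) (H(O) = (O - 4)/(O + (-4/3 + (⅓)*6² + (⅓)*6*3)) = (-4 + O)/(O + (-4/3 + (⅓)*36 + 6)) = (-4 + O)/(O + (-4/3 + 12 + 6)) = (-4 + O)/(O + 50/3) = (-4 + O)/(50/3 + O))
c(-3, -19)*H(u(0)) = -57*(-4 + 0)/(50 + 3*0) = -57*(-4)/(50 + 0) = -57*(-4)/50 = -19*(-6/25) = 114/25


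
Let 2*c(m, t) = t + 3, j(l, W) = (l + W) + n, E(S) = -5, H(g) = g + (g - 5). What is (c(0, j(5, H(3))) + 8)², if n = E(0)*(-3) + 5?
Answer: 2025/4 ≈ 506.25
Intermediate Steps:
H(g) = -5 + 2*g (H(g) = g + (-5 + g) = -5 + 2*g)
n = 20 (n = -5*(-3) + 5 = 15 + 5 = 20)
j(l, W) = 20 + W + l (j(l, W) = (l + W) + 20 = (W + l) + 20 = 20 + W + l)
c(m, t) = 3/2 + t/2 (c(m, t) = (t + 3)/2 = (3 + t)/2 = 3/2 + t/2)
(c(0, j(5, H(3))) + 8)² = ((3/2 + (20 + (-5 + 2*3) + 5)/2) + 8)² = ((3/2 + (20 + (-5 + 6) + 5)/2) + 8)² = ((3/2 + (20 + 1 + 5)/2) + 8)² = ((3/2 + (½)*26) + 8)² = ((3/2 + 13) + 8)² = (29/2 + 8)² = (45/2)² = 2025/4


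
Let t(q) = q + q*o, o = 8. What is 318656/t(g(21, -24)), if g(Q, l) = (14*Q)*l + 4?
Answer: -79664/15867 ≈ -5.0207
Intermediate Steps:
g(Q, l) = 4 + 14*Q*l (g(Q, l) = 14*Q*l + 4 = 4 + 14*Q*l)
t(q) = 9*q (t(q) = q + q*8 = q + 8*q = 9*q)
318656/t(g(21, -24)) = 318656/((9*(4 + 14*21*(-24)))) = 318656/((9*(4 - 7056))) = 318656/((9*(-7052))) = 318656/(-63468) = 318656*(-1/63468) = -79664/15867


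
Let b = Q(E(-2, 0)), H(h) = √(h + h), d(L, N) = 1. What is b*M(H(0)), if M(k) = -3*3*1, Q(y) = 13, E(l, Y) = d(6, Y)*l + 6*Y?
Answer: -117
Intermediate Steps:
H(h) = √2*√h (H(h) = √(2*h) = √2*√h)
E(l, Y) = l + 6*Y (E(l, Y) = 1*l + 6*Y = l + 6*Y)
b = 13
M(k) = -9 (M(k) = -9*1 = -9)
b*M(H(0)) = 13*(-9) = -117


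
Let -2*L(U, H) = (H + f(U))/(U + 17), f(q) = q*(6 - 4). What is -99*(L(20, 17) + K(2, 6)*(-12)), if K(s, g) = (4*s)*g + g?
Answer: 4752891/74 ≈ 64228.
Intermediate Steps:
K(s, g) = g + 4*g*s (K(s, g) = 4*g*s + g = g + 4*g*s)
f(q) = 2*q (f(q) = q*2 = 2*q)
L(U, H) = -(H + 2*U)/(2*(17 + U)) (L(U, H) = -(H + 2*U)/(2*(U + 17)) = -(H + 2*U)/(2*(17 + U)))
-99*(L(20, 17) + K(2, 6)*(-12)) = -99*((-1*20 - ½*17)/(17 + 20) + (6*(1 + 4*2))*(-12)) = -99*((-20 - 17/2)/37 + (6*(1 + 8))*(-12)) = -99*((1/37)*(-57/2) + (6*9)*(-12)) = -99*(-57/74 + 54*(-12)) = -99*(-57/74 - 648) = -99*(-48009/74) = 4752891/74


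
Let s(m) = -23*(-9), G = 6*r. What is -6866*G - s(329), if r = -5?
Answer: 205773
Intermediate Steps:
G = -30 (G = 6*(-5) = -30)
s(m) = 207
-6866*G - s(329) = -6866*(-30) - 1*207 = 205980 - 207 = 205773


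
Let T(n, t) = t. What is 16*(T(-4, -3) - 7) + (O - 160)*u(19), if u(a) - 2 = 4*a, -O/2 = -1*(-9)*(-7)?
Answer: -2812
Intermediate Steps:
O = 126 (O = -2*(-1*(-9))*(-7) = -18*(-7) = -2*(-63) = 126)
u(a) = 2 + 4*a
16*(T(-4, -3) - 7) + (O - 160)*u(19) = 16*(-3 - 7) + (126 - 160)*(2 + 4*19) = 16*(-10) - 34*(2 + 76) = -160 - 34*78 = -160 - 2652 = -2812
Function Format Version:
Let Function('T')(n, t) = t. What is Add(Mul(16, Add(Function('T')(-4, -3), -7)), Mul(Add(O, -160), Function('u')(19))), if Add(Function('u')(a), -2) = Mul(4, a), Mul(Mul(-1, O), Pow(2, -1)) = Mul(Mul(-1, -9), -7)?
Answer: -2812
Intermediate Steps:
O = 126 (O = Mul(-2, Mul(Mul(-1, -9), -7)) = Mul(-2, Mul(9, -7)) = Mul(-2, -63) = 126)
Function('u')(a) = Add(2, Mul(4, a))
Add(Mul(16, Add(Function('T')(-4, -3), -7)), Mul(Add(O, -160), Function('u')(19))) = Add(Mul(16, Add(-3, -7)), Mul(Add(126, -160), Add(2, Mul(4, 19)))) = Add(Mul(16, -10), Mul(-34, Add(2, 76))) = Add(-160, Mul(-34, 78)) = Add(-160, -2652) = -2812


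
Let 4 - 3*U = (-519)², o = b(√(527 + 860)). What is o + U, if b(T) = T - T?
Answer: -269357/3 ≈ -89786.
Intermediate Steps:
b(T) = 0
o = 0
U = -269357/3 (U = 4/3 - ⅓*(-519)² = 4/3 - ⅓*269361 = 4/3 - 89787 = -269357/3 ≈ -89786.)
o + U = 0 - 269357/3 = -269357/3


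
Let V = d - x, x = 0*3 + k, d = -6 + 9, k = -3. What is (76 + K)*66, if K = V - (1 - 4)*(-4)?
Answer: 4620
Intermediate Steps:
d = 3
x = -3 (x = 0*3 - 3 = 0 - 3 = -3)
V = 6 (V = 3 - 1*(-3) = 3 + 3 = 6)
K = -6 (K = 6 - (1 - 4)*(-4) = 6 - (-3)*(-4) = 6 - 1*12 = 6 - 12 = -6)
(76 + K)*66 = (76 - 6)*66 = 70*66 = 4620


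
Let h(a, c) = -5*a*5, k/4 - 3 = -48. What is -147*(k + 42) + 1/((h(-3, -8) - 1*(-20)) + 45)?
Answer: 2840041/140 ≈ 20286.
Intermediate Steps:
k = -180 (k = 12 + 4*(-48) = 12 - 192 = -180)
h(a, c) = -25*a
-147*(k + 42) + 1/((h(-3, -8) - 1*(-20)) + 45) = -147*(-180 + 42) + 1/((-25*(-3) - 1*(-20)) + 45) = -147*(-138) + 1/((75 + 20) + 45) = 20286 + 1/(95 + 45) = 20286 + 1/140 = 2840041/140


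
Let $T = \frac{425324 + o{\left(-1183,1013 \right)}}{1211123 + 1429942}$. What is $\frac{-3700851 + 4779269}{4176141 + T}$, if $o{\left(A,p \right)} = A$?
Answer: $\frac{1424086017585}{5514730127153} \approx 0.25823$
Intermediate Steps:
$T = \frac{424141}{2641065}$ ($T = \frac{425324 - 1183}{1211123 + 1429942} = \frac{424141}{2641065} \approx 0.16059$)
$\frac{-3700851 + 4779269}{4176141 + T} = \frac{-3700851 + 4779269}{4176141 + \frac{424141}{2641065}} = \frac{1078418}{\frac{11029460254306}{2641065}} = 1078418 \cdot \frac{2641065}{11029460254306} = \frac{1424086017585}{5514730127153}$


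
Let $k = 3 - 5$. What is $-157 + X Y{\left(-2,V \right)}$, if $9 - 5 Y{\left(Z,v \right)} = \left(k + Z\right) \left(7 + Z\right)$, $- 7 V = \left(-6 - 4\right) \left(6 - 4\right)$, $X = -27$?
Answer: $- \frac{1568}{5} \approx -313.6$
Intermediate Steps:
$k = -2$ ($k = 3 - 5 = -2$)
$V = \frac{20}{7}$ ($V = - \frac{\left(-6 - 4\right) \left(6 - 4\right)}{7} = - \frac{\left(-10\right) 2}{7} = \left(- \frac{1}{7}\right) \left(-20\right) = \frac{20}{7} \approx 2.8571$)
$Y{\left(Z,v \right)} = \frac{9}{5} - \frac{\left(-2 + Z\right) \left(7 + Z\right)}{5}$
$-157 + X Y{\left(-2,V \right)} = -157 - 27 \left(\frac{23}{5} - -2 - \frac{\left(-2\right)^{2}}{5}\right) = -157 - 27 \left(\frac{23}{5} + 2 - \frac{4}{5}\right) = -157 - \frac{783}{5} = - \frac{1568}{5}$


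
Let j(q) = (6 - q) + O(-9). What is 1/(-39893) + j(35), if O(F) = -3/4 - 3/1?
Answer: -5225987/159572 ≈ -32.750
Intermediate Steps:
O(F) = -15/4 (O(F) = -3*¼ - 3*1 = -¾ - 3 = -15/4)
j(q) = 9/4 - q (j(q) = (6 - q) - 15/4 = 9/4 - q)
1/(-39893) + j(35) = 1/(-39893) + (9/4 - 1*35) = -1/39893 + (9/4 - 35) = -1/39893 - 131/4 = -5225987/159572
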